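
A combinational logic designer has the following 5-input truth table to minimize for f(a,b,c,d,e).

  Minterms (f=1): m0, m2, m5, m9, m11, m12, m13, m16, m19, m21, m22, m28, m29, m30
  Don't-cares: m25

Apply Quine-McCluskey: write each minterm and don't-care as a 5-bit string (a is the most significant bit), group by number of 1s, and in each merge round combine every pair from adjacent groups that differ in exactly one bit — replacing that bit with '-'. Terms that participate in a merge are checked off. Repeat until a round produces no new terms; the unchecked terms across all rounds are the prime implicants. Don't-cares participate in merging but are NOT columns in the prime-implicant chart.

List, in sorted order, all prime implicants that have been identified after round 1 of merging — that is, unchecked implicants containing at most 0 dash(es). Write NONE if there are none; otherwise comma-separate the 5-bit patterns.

10011

[col 0] 00000*, 00010*, 00101*, 01001*, 01011*, 01100*, 01101*, 10000*, 10011, 10101*, 10110*, 11001*, 11100*, 11101*, 11110*
[col 1] -0000, -0101*, -1001*, -1100*, -1101*, 0-101*, 000-0, 01-01*, 010-1, 0110-*, 1-101*, 1-110, 11-01*, 111-0, 1110-*
[col 2] --101, -1-01, -110-
Prime implicants: --101, -0000, -1-01, -110-, 000-0, 010-1, 1-110, 10011, 111-0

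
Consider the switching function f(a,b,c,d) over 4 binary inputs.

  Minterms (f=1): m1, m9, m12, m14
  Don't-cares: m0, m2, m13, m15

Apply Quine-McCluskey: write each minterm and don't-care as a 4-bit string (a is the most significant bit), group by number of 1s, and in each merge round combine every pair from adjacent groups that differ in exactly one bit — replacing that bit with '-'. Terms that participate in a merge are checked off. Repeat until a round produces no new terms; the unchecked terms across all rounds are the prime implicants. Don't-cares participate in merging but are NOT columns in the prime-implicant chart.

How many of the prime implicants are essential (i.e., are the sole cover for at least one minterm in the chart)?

1

Round 0: 0000✓ 0001✓ 0010✓ 1001✓ 1100✓ 1101✓ 1110✓ 1111✓
Round 1: -001 00-0 000- 1-01 11-0✓ 11-1✓ 110-✓ 111-✓
Round 2: 11--
PIs = {-001, 00-0, 000-, 1-01, 11--}
Coverage chart:
  m1: -001,000-
  m9: -001,1-01
  m12: 11-- ←essential
  m14: 11-- ←essential
Essential: 11--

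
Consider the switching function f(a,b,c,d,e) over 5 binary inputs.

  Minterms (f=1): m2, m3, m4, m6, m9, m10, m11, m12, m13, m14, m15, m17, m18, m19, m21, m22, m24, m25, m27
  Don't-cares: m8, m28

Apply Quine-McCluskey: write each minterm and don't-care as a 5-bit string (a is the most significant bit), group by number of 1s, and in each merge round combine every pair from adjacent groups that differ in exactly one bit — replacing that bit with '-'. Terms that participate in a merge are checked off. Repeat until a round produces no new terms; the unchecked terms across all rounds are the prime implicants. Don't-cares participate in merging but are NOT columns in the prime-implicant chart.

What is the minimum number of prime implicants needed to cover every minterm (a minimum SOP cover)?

6

size-2^0 implicants → 00010(✓)  00011(✓)  00100(✓)  00110(✓)  01000(✓)  01001(✓)  01010(✓)  01011(✓)  01100(✓)  01101(✓)  01110(✓)  01111(✓)  10001(✓)  10010(✓)  10011(✓)  10101(✓)  10110(✓)  11000(✓)  11001(✓)  11011(✓)  11100(✓)
size-2^1 implicants → -0010(✓)  -0011(✓)  -0110(✓)  -1000(✓)  -1001(✓)  -1011(✓)  -1100(✓)  0-010(✓)  0-011(✓)  0-100(✓)  0-110(✓)  00-10(✓)  0001-(✓)  001-0(✓)  01-00(✓)  01-01(✓)  01-10(✓)  01-11(✓)  010-0(✓)  010-1(✓)  0100-(✓)  0101-(✓)  011-0(✓)  011-1(✓)  0110-(✓)  0111-(✓)  1-001(✓)  1-011(✓)  10-01  10-10(✓)  100-1(✓)  1001-(✓)  11-00(✓)  110-1(✓)  1100-(✓)
size-2^2 implicants → --011  -0-10  -001-  -1-00  -10-1  -100-  0--10  0-01-  0-1-0  01--0(✓)  01--1(✓)  01-0-(✓)  01-1-(✓)  010--(✓)  011--(✓)  1-0-1
size-2^3 implicants → 01---
Unchecked terms (primes): --011, -0-10, -001-, -1-00, -10-1, -100-, 0--10, 0-01-, 0-1-0, 01---, 1-0-1, 10-01
Minterm coverage:
  m2 ⊆ -0-10,-001-,0--10,0-01-
  m3 ⊆ --011,-001-,0-01-
  m4 ⊆ 0-1-0 [E]
  m6 ⊆ -0-10,0--10,0-1-0
  m9 ⊆ -10-1,-100-,01---
  m10 ⊆ 0--10,0-01-,01---
  m11 ⊆ --011,-10-1,0-01-,01---
  m12 ⊆ -1-00,0-1-0,01---
  m13 ⊆ 01--- [E]
  m14 ⊆ 0--10,0-1-0,01---
  m15 ⊆ 01--- [E]
  m17 ⊆ 1-0-1,10-01
  m18 ⊆ -0-10,-001-
  m19 ⊆ --011,-001-,1-0-1
  m21 ⊆ 10-01 [E]
  m22 ⊆ -0-10 [E]
  m24 ⊆ -1-00,-100-
  m25 ⊆ -10-1,-100-,1-0-1
  m27 ⊆ --011,-10-1,1-0-1
E = {-0-10, 0-1-0, 01---, 10-01}
Petrick residual → --011, -100-
Cover = c'de + b'de' + bc'd' + a'ce' + a'b + ab'd'e  |cover|=6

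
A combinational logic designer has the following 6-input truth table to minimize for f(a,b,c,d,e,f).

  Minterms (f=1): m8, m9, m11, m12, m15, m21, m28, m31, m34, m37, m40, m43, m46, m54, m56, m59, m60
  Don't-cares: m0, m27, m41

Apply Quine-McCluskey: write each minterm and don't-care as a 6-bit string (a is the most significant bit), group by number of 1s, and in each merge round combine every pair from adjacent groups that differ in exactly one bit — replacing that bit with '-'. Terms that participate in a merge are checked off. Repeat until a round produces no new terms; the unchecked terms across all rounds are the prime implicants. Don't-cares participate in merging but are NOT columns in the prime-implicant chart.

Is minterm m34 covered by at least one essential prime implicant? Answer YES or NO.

Round 0: 000000✓ 001000✓ 001001✓ 001011✓ 001100✓ 001111✓ 010101 011011✓ 011100✓ 011111✓ 100010 100101 101000✓ 101001✓ 101011✓ 101110 110110 111000✓ 111011✓ 111100✓
Round 1: -01000✓ -01001✓ -01011✓ -11011✓ -11100 0-1011✓ 0-1100 0-1111✓ 00-000 001-00 001-11✓ 0010-1✓ 00100-✓ 011-11✓ 1-1000 1-1011✓ 1010-1✓ 10100-✓ 111-00
Round 2: --1011 -010-1 -0100- 0-1-11
PIs = {--1011, -010-1, -0100-, -11100, 0-1-11, 0-1100, 00-000, 001-00, 010101, 1-1000, 100010, 100101, 101110, 110110, 111-00}
Coverage chart:
  m8: -0100-,00-000,001-00
  m9: -010-1,-0100-
  m11: --1011,-010-1,0-1-11
  m12: 0-1100,001-00
  m15: 0-1-11 ←essential
  m21: 010101 ←essential
  m28: -11100,0-1100
  m31: 0-1-11 ←essential
  m34: 100010 ←essential
  m37: 100101 ←essential
  m40: -0100-,1-1000
  m43: --1011,-010-1
  m46: 101110 ←essential
  m54: 110110 ←essential
  m56: 1-1000,111-00
  m59: --1011 ←essential
  m60: -11100,111-00
Essential: --1011, 0-1-11, 010101, 100010, 100101, 101110, 110110

YES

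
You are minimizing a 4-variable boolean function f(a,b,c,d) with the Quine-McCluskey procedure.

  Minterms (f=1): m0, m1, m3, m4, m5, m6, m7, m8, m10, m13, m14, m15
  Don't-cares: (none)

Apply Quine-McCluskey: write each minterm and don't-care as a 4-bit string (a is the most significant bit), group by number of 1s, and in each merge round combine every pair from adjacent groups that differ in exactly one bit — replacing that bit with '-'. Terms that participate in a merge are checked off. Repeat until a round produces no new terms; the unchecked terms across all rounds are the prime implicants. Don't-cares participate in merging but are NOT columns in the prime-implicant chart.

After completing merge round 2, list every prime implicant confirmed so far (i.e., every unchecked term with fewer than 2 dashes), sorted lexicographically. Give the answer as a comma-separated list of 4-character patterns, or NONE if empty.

size-2^0 implicants → 0000(✓)  0001(✓)  0011(✓)  0100(✓)  0101(✓)  0110(✓)  0111(✓)  1000(✓)  1010(✓)  1101(✓)  1110(✓)  1111(✓)
size-2^1 implicants → -000  -101(✓)  -110(✓)  -111(✓)  0-00(✓)  0-01(✓)  0-11(✓)  00-1(✓)  000-(✓)  01-0(✓)  01-1(✓)  010-(✓)  011-(✓)  1-10  10-0  11-1(✓)  111-(✓)
size-2^2 implicants → -1-1  -11-  0--1  0-0-  01--
Unchecked terms (primes): -000, -1-1, -11-, 0--1, 0-0-, 01--, 1-10, 10-0

-000, 1-10, 10-0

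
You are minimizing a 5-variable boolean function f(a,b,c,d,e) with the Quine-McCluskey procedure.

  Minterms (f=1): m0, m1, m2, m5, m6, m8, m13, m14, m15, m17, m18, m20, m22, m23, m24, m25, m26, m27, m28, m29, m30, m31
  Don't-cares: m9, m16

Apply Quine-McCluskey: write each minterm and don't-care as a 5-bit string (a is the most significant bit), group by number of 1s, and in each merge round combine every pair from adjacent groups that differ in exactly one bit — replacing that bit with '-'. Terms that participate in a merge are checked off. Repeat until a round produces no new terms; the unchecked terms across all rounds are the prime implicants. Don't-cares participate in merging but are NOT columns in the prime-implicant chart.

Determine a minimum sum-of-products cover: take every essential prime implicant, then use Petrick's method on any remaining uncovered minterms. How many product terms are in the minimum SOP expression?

7

size-2^0 implicants → 00000(✓)  00001(✓)  00010(✓)  00101(✓)  00110(✓)  01000(✓)  01001(✓)  01101(✓)  01110(✓)  01111(✓)  10000(✓)  10001(✓)  10010(✓)  10100(✓)  10110(✓)  10111(✓)  11000(✓)  11001(✓)  11010(✓)  11011(✓)  11100(✓)  11101(✓)  11110(✓)  11111(✓)
size-2^1 implicants → -0000(✓)  -0001(✓)  -0010(✓)  -0110(✓)  -1000(✓)  -1001(✓)  -1101(✓)  -1110(✓)  -1111(✓)  0-000(✓)  0-001(✓)  0-101(✓)  0-110(✓)  00-01(✓)  00-10(✓)  000-0(✓)  0000-(✓)  01-01(✓)  0100-(✓)  011-1(✓)  0111-(✓)  1-000(✓)  1-001(✓)  1-010(✓)  1-100(✓)  1-110(✓)  1-111(✓)  10-00(✓)  10-10(✓)  100-0(✓)  1000-(✓)  101-0(✓)  1011-(✓)  11-00(✓)  11-01(✓)  11-10(✓)  11-11(✓)  110-0(✓)  110-1(✓)  1100-(✓)  1101-(✓)  111-0(✓)  111-1(✓)  1110-(✓)  1111-(✓)
size-2^2 implicants → --000(✓)  --001(✓)  --110  -0-10  -00-0  -000-(✓)  -1-01  -100-(✓)  -11-1  -111-  0--01  0-00-(✓)  1--00(✓)  1--10(✓)  1-0-0(✓)  1-00-(✓)  1-1-0(✓)  1-11-  10--0(✓)  11--0(✓)  11--1(✓)  11-0-(✓)  11-1-(✓)  110--(✓)  111--(✓)
size-2^3 implicants → --00-  1---0  11---
Unchecked terms (primes): --00-, --110, -0-10, -00-0, -1-01, -11-1, -111-, 0--01, 1---0, 1-11-, 11---
Minterm coverage:
  m0 ⊆ --00-,-00-0
  m1 ⊆ --00-,0--01
  m2 ⊆ -0-10,-00-0
  m5 ⊆ 0--01 [E]
  m6 ⊆ --110,-0-10
  m8 ⊆ --00- [E]
  m13 ⊆ -1-01,-11-1,0--01
  m14 ⊆ --110,-111-
  m15 ⊆ -11-1,-111-
  m17 ⊆ --00- [E]
  m18 ⊆ -0-10,-00-0,1---0
  m20 ⊆ 1---0 [E]
  m22 ⊆ --110,-0-10,1---0,1-11-
  m23 ⊆ 1-11- [E]
  m24 ⊆ --00-,1---0,11---
  m25 ⊆ --00-,-1-01,11---
  m26 ⊆ 1---0,11---
  m27 ⊆ 11--- [E]
  m28 ⊆ 1---0,11---
  m29 ⊆ -1-01,-11-1,11---
  m30 ⊆ --110,-111-,1---0,1-11-,11---
  m31 ⊆ -11-1,-111-,1-11-,11---
E = {--00-, 0--01, 1---0, 1-11-, 11---}
Petrick residual → -0-10, -111-
Cover = c'd' + b'de' + bcd + a'd'e + ae' + acd + ab  |cover|=7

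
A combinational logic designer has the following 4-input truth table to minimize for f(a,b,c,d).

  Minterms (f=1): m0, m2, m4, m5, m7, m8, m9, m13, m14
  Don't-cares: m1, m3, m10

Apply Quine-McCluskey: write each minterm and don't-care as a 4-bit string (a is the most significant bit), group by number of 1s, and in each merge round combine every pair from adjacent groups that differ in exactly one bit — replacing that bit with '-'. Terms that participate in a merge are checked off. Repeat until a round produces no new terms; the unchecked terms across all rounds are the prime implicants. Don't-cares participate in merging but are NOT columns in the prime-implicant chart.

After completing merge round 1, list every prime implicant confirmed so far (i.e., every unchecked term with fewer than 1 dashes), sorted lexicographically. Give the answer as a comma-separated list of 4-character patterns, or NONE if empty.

NONE

[col 0] 0000*, 0001*, 0010*, 0011*, 0100*, 0101*, 0111*, 1000*, 1001*, 1010*, 1101*, 1110*
[col 1] -000*, -001*, -010*, -101*, 0-00*, 0-01*, 0-11*, 00-0*, 00-1*, 000-*, 001-*, 01-1*, 010-*, 1-01*, 1-10, 10-0*, 100-*
[col 2] --01, -0-0, -00-, 0--1, 0-0-, 00--
Prime implicants: --01, -0-0, -00-, 0--1, 0-0-, 00--, 1-10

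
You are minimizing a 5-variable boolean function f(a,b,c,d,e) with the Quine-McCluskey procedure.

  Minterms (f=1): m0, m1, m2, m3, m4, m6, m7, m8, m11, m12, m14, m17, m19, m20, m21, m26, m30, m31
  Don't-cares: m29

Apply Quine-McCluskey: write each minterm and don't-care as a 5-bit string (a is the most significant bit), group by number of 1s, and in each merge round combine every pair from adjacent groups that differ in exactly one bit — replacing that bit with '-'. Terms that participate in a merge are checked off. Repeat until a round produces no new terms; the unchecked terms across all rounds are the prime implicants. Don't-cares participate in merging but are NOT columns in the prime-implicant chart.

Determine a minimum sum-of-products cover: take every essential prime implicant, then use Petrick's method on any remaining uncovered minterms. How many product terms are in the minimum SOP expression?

[col 0] 00000*, 00001*, 00010*, 00011*, 00100*, 00110*, 00111*, 01000*, 01011*, 01100*, 01110*, 10001*, 10011*, 10100*, 10101*, 11010*, 11101*, 11110*, 11111*
[col 1] -0001*, -0011*, -0100, -1110, 0-000*, 0-011, 0-100*, 0-110*, 00-00*, 00-10*, 00-11*, 000-0*, 000-1*, 0000-*, 0001-*, 001-0*, 0011-*, 01-00*, 011-0*, 1-101, 10-01, 100-1*, 1010-, 11-10, 111-1, 1111-
[col 2] -00-1, 0--00, 0-1-0, 00--0, 00-1-, 000--
Prime implicants: -00-1, -0100, -1110, 0--00, 0-011, 0-1-0, 00--0, 00-1-, 000--, 1-101, 10-01, 1010-, 11-10, 111-1, 1111-
PI chart (minterm → PIs covering it):
  0 | 0--00,00--0,000--
  1 | -00-1,000--
  2 | 00--0,00-1-,000--
  3 | -00-1,0-011,00-1-,000--
  4 | -0100,0--00,0-1-0,00--0
  6 | 0-1-0,00--0,00-1-
  7 | 00-1-  (sole → essential)
  8 | 0--00  (sole → essential)
  11 | 0-011  (sole → essential)
  12 | 0--00,0-1-0
  14 | -1110,0-1-0
  17 | -00-1,10-01
  19 | -00-1  (sole → essential)
  20 | -0100,1010-
  21 | 1-101,10-01,1010-
  26 | 11-10  (sole → essential)
  30 | -1110,11-10,1111-
  31 | 111-1,1111-
Essential prime implicants: -00-1, 0--00, 0-011, 00-1-, 11-10
Petrick residual → -1110, 1010-, 111-1
Minimum SOP uses 8 PIs: b'c'e + bcde' + a'd'e' + a'c'de + a'b'd + ab'cd' + abde' + abce

8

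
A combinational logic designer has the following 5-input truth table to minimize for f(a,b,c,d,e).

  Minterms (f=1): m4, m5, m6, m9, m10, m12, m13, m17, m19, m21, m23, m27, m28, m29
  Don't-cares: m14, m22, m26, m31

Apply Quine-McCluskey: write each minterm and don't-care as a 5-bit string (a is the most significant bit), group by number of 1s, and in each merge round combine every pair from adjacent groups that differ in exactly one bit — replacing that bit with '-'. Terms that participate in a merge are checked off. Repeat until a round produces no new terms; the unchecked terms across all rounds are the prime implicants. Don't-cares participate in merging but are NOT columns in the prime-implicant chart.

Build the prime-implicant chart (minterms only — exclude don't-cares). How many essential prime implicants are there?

Round 0: 00100✓ 00101✓ 00110✓ 01001✓ 01010✓ 01100✓ 01101✓ 01110✓ 10001✓ 10011✓ 10101✓ 10110✓ 10111✓ 11010✓ 11011✓ 11100✓ 11101✓ 11111✓
Round 1: -0101✓ -0110 -1010 -1100✓ -1101✓ 0-100✓ 0-101✓ 0-110✓ 001-0✓ 0010-✓ 01-01 01-10 011-0✓ 0110-✓ 1-011✓ 1-101✓ 1-111✓ 10-01✓ 10-11✓ 100-1✓ 101-1✓ 1011- 11-11✓ 1101- 111-1✓ 1110-✓
Round 2: --101 -110- 0-1-0 0-10- 1--11 1-1-1 10--1
PIs = {--101, -0110, -1010, -110-, 0-1-0, 0-10-, 01-01, 01-10, 1--11, 1-1-1, 10--1, 1011-, 1101-}
Coverage chart:
  m4: 0-1-0,0-10-
  m5: --101,0-10-
  m6: -0110,0-1-0
  m9: 01-01 ←essential
  m10: -1010,01-10
  m12: -110-,0-1-0,0-10-
  m13: --101,-110-,0-10-,01-01
  m17: 10--1 ←essential
  m19: 1--11,10--1
  m21: --101,1-1-1,10--1
  m23: 1--11,1-1-1,10--1,1011-
  m27: 1--11,1101-
  m28: -110- ←essential
  m29: --101,-110-,1-1-1
Essential: -110-, 01-01, 10--1

3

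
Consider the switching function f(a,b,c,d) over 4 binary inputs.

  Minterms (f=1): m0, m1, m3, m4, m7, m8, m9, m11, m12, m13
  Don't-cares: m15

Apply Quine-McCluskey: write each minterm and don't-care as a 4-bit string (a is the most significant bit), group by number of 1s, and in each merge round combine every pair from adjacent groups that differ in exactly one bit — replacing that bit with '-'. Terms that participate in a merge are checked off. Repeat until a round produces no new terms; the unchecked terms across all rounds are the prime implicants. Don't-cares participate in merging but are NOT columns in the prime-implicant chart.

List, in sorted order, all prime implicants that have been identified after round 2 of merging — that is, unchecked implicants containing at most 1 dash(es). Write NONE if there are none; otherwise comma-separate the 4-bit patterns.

[col 0] 0000*, 0001*, 0011*, 0100*, 0111*, 1000*, 1001*, 1011*, 1100*, 1101*, 1111*
[col 1] -000*, -001*, -011*, -100*, -111*, 0-00*, 0-11*, 00-1*, 000-*, 1-00*, 1-01*, 1-11*, 10-1*, 100-*, 11-1*, 110-*
[col 2] --00, --11, -0-1, -00-, 1--1, 1-0-
Prime implicants: --00, --11, -0-1, -00-, 1--1, 1-0-

NONE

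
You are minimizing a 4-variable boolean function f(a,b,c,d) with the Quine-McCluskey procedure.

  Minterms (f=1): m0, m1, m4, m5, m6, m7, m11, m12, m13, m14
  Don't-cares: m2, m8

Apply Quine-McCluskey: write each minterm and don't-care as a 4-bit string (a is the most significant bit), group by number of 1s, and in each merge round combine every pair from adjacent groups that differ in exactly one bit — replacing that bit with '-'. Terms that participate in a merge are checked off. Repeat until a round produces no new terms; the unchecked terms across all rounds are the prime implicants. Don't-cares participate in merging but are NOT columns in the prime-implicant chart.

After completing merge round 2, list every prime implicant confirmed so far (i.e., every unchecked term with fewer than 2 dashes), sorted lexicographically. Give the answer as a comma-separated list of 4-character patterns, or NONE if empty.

[col 0] 0000*, 0001*, 0010*, 0100*, 0101*, 0110*, 0111*, 1000*, 1011, 1100*, 1101*, 1110*
[col 1] -000*, -100*, -101*, -110*, 0-00*, 0-01*, 0-10*, 00-0*, 000-*, 01-0*, 01-1*, 010-*, 011-*, 1-00*, 11-0*, 110-*
[col 2] --00, -1-0, -10-, 0--0, 0-0-, 01--
Prime implicants: --00, -1-0, -10-, 0--0, 0-0-, 01--, 1011

1011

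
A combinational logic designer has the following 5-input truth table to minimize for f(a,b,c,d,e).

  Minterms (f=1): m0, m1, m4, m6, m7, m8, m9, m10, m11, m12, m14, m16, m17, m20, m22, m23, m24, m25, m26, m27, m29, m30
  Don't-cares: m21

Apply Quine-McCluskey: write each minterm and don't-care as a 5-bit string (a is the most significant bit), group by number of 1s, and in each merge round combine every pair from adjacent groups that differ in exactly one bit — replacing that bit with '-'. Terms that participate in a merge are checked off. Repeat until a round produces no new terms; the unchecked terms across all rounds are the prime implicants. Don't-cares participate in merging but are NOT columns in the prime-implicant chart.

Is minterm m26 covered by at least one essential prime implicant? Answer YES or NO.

YES

Round 0: 00000✓ 00001✓ 00100✓ 00110✓ 00111✓ 01000✓ 01001✓ 01010✓ 01011✓ 01100✓ 01110✓ 10000✓ 10001✓ 10100✓ 10101✓ 10110✓ 10111✓ 11000✓ 11001✓ 11010✓ 11011✓ 11101✓ 11110✓
Round 1: -0000✓ -0001✓ -0100✓ -0110✓ -0111✓ -1000✓ -1001✓ -1010✓ -1011✓ -1110✓ 0-000✓ 0-001✓ 0-100✓ 0-110✓ 00-00✓ 0000-✓ 001-0✓ 0011-✓ 01-00✓ 01-10✓ 010-0✓ 010-1✓ 0100-✓ 0101-✓ 011-0✓ 1-000✓ 1-001✓ 1-101✓ 1-110✓ 10-00✓ 10-01✓ 1000-✓ 101-0✓ 101-1✓ 1010-✓ 1011-✓ 11-01✓ 11-10✓ 110-0✓ 110-1✓ 1100-✓ 1101-✓
Round 2: --000✓ --001✓ --110 -0-00 -000-✓ -01-0 -011- -1-10 -10-0✓ -10-1✓ -100-✓ -101-✓ 0--00 0-00-✓ 0-1-0 01--0 010--✓ 1--01 1-00-✓ 10-0- 101-- 110--✓
Round 3: --00- -10--
PIs = {--00-, --110, -0-00, -01-0, -011-, -1-10, -10--, 0--00, 0-1-0, 01--0, 1--01, 10-0-, 101--}
Coverage chart:
  m0: --00-,-0-00,0--00
  m1: --00- ←essential
  m4: -0-00,-01-0,0--00,0-1-0
  m6: --110,-01-0,-011-,0-1-0
  m7: -011- ←essential
  m8: --00-,-10--,0--00,01--0
  m9: --00-,-10--
  m10: -1-10,-10--,01--0
  m11: -10-- ←essential
  m12: 0--00,0-1-0,01--0
  m14: --110,-1-10,0-1-0,01--0
  m16: --00-,-0-00,10-0-
  m17: --00-,1--01,10-0-
  m20: -0-00,-01-0,10-0-,101--
  m22: --110,-01-0,-011-,101--
  m23: -011-,101--
  m24: --00-,-10--
  m25: --00-,-10--,1--01
  m26: -1-10,-10--
  m27: -10-- ←essential
  m29: 1--01 ←essential
  m30: --110,-1-10
Essential: --00-, -011-, -10--, 1--01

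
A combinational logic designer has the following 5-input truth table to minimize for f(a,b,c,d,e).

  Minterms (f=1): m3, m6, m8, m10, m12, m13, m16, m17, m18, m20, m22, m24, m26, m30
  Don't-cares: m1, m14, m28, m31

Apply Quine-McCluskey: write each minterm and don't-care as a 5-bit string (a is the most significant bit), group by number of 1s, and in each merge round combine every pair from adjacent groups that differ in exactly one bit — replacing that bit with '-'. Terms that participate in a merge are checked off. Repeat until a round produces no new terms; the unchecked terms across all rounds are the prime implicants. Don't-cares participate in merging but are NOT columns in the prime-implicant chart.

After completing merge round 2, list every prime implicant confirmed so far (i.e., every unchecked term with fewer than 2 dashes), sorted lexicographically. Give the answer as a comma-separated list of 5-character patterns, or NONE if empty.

-0001, 000-1, 0110-, 1000-, 1111-

Round 0: 00001✓ 00011✓ 00110✓ 01000✓ 01010✓ 01100✓ 01101✓ 01110✓ 10000✓ 10001✓ 10010✓ 10100✓ 10110✓ 11000✓ 11010✓ 11100✓ 11110✓ 11111✓
Round 1: -0001 -0110✓ -1000✓ -1010✓ -1100✓ -1110✓ 0-110✓ 000-1 01-00✓ 01-10✓ 010-0✓ 011-0✓ 0110- 1-000✓ 1-010✓ 1-100✓ 1-110✓ 10-00✓ 10-10✓ 100-0✓ 1000- 101-0✓ 11-00✓ 11-10✓ 110-0✓ 111-0✓ 1111-
Round 2: --110 -1-00✓ -1-10✓ -10-0✓ -11-0✓ 01--0✓ 1--00✓ 1--10✓ 1-0-0✓ 1-1-0✓ 10--0✓ 11--0✓
Round 3: -1--0 1---0
PIs = {--110, -0001, -1--0, 000-1, 0110-, 1---0, 1000-, 1111-}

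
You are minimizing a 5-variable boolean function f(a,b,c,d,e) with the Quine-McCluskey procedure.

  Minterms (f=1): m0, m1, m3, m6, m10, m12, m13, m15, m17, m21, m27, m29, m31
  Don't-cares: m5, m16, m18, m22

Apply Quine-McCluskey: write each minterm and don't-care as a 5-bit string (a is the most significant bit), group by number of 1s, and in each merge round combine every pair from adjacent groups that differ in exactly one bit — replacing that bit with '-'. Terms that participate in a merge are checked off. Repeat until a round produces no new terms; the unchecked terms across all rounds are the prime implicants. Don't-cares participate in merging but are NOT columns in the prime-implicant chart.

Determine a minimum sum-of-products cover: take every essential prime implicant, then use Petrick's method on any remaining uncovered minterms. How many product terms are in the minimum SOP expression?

[col 0] 00000*, 00001*, 00011*, 00101*, 00110*, 01010, 01100*, 01101*, 01111*, 10000*, 10001*, 10010*, 10101*, 10110*, 11011*, 11101*, 11111*
[col 1] -0000*, -0001*, -0101*, -0110, -1101*, -1111*, 0-101*, 00-01*, 000-1, 0000-*, 011-1*, 0110-, 1-101*, 10-01*, 10-10, 100-0, 1000-*, 11-11, 111-1*
[col 2] --101, -0-01, -000-, -11-1
Prime implicants: --101, -0-01, -000-, -0110, -11-1, 000-1, 01010, 0110-, 10-10, 100-0, 11-11
PI chart (minterm → PIs covering it):
  0 | -000-  (sole → essential)
  1 | -0-01,-000-,000-1
  3 | 000-1  (sole → essential)
  6 | -0110  (sole → essential)
  10 | 01010  (sole → essential)
  12 | 0110-  (sole → essential)
  13 | --101,-11-1,0110-
  15 | -11-1  (sole → essential)
  17 | -0-01,-000-
  21 | --101,-0-01
  27 | 11-11  (sole → essential)
  29 | --101,-11-1
  31 | -11-1,11-11
Essential prime implicants: -000-, -0110, -11-1, 000-1, 01010, 0110-, 11-11
Petrick residual → --101
Minimum SOP uses 8 PIs: cd'e + b'c'd' + b'cde' + bce + a'b'c'e + a'bc'de' + a'bcd' + abde

8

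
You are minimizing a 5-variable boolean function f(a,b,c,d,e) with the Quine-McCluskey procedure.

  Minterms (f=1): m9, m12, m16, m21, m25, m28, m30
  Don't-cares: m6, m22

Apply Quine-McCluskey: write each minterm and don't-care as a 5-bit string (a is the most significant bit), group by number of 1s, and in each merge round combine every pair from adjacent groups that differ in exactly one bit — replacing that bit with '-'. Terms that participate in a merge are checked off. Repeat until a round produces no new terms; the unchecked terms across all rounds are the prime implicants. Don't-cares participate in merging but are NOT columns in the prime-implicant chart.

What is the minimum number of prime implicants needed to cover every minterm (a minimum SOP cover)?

5

Round 0: 00110✓ 01001✓ 01100✓ 10000 10101 10110✓ 11001✓ 11100✓ 11110✓
Round 1: -0110 -1001 -1100 1-110 111-0
PIs = {-0110, -1001, -1100, 1-110, 10000, 10101, 111-0}
Coverage chart:
  m9: -1001 ←essential
  m12: -1100 ←essential
  m16: 10000 ←essential
  m21: 10101 ←essential
  m25: -1001 ←essential
  m28: -1100,111-0
  m30: 1-110,111-0
Essential: -1001, -1100, 10000, 10101
Petrick residual → 1-110
Min cover (5 terms): bc'd'e + bcd'e' + acde' + ab'c'd'e' + ab'cd'e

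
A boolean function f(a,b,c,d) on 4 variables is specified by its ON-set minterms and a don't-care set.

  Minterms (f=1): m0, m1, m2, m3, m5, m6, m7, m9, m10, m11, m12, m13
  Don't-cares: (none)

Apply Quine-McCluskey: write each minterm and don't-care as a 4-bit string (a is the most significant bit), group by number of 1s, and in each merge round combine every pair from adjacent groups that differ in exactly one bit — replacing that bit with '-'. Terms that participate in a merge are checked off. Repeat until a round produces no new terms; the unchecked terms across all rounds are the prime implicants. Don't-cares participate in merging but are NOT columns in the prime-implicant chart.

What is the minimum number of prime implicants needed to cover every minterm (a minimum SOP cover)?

Round 0: 0000✓ 0001✓ 0010✓ 0011✓ 0101✓ 0110✓ 0111✓ 1001✓ 1010✓ 1011✓ 1100✓ 1101✓
Round 1: -001✓ -010✓ -011✓ -101✓ 0-01✓ 0-10✓ 0-11✓ 00-0✓ 00-1✓ 000-✓ 001-✓ 01-1✓ 011-✓ 1-01✓ 10-1✓ 101-✓ 110-
Round 2: --01 -0-1 -01- 0--1 0-1- 00--
PIs = {--01, -0-1, -01-, 0--1, 0-1-, 00--, 110-}
Coverage chart:
  m0: 00-- ←essential
  m1: --01,-0-1,0--1,00--
  m2: -01-,0-1-,00--
  m3: -0-1,-01-,0--1,0-1-,00--
  m5: --01,0--1
  m6: 0-1- ←essential
  m7: 0--1,0-1-
  m9: --01,-0-1
  m10: -01- ←essential
  m11: -0-1,-01-
  m12: 110- ←essential
  m13: --01,110-
Essential: -01-, 0-1-, 00--, 110-
Petrick residual → --01
Min cover (5 terms): c'd + b'c + a'c + a'b' + abc'

5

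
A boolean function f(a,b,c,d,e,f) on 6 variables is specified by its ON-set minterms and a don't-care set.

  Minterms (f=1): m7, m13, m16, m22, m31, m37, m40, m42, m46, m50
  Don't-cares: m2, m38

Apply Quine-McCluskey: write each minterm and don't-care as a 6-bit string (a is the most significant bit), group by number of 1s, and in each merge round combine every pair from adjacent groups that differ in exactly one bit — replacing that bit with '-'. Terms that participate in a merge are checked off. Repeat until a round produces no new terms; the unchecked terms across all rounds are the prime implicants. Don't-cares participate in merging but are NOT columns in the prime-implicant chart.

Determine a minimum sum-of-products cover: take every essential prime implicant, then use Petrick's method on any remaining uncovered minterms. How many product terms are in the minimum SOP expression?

9

[col 0] 000010, 000111, 001101, 010000, 010110, 011111, 100101, 100110*, 101000*, 101010*, 101110*, 110010
[col 1] 10-110, 101-10, 1010-0
Prime implicants: 000010, 000111, 001101, 010000, 010110, 011111, 10-110, 100101, 101-10, 1010-0, 110010
PI chart (minterm → PIs covering it):
  7 | 000111  (sole → essential)
  13 | 001101  (sole → essential)
  16 | 010000  (sole → essential)
  22 | 010110  (sole → essential)
  31 | 011111  (sole → essential)
  37 | 100101  (sole → essential)
  40 | 1010-0  (sole → essential)
  42 | 101-10,1010-0
  46 | 10-110,101-10
  50 | 110010  (sole → essential)
Essential prime implicants: 000111, 001101, 010000, 010110, 011111, 100101, 1010-0, 110010
Petrick residual → 10-110
Minimum SOP uses 9 PIs: a'b'c'def + a'b'cde'f + a'bc'd'e'f' + a'bc'def' + a'bcdef + ab'def' + ab'c'de'f + ab'cd'f' + abc'd'ef'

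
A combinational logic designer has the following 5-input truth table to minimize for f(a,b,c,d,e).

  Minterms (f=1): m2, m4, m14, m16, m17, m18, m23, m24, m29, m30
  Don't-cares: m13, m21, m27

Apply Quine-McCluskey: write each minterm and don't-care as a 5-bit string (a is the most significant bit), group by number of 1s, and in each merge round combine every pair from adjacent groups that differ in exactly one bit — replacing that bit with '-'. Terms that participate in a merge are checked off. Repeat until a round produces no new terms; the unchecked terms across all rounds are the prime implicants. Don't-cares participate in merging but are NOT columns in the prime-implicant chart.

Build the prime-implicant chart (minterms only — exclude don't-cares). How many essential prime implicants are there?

5

size-2^0 implicants → 00010(✓)  00100  01101(✓)  01110(✓)  10000(✓)  10001(✓)  10010(✓)  10101(✓)  10111(✓)  11000(✓)  11011  11101(✓)  11110(✓)
size-2^1 implicants → -0010  -1101  -1110  1-000  1-101  10-01  100-0  1000-  101-1
Unchecked terms (primes): -0010, -1101, -1110, 00100, 1-000, 1-101, 10-01, 100-0, 1000-, 101-1, 11011
Minterm coverage:
  m2 ⊆ -0010 [E]
  m4 ⊆ 00100 [E]
  m14 ⊆ -1110 [E]
  m16 ⊆ 1-000,100-0,1000-
  m17 ⊆ 10-01,1000-
  m18 ⊆ -0010,100-0
  m23 ⊆ 101-1 [E]
  m24 ⊆ 1-000 [E]
  m29 ⊆ -1101,1-101
  m30 ⊆ -1110 [E]
E = {-0010, -1110, 00100, 1-000, 101-1}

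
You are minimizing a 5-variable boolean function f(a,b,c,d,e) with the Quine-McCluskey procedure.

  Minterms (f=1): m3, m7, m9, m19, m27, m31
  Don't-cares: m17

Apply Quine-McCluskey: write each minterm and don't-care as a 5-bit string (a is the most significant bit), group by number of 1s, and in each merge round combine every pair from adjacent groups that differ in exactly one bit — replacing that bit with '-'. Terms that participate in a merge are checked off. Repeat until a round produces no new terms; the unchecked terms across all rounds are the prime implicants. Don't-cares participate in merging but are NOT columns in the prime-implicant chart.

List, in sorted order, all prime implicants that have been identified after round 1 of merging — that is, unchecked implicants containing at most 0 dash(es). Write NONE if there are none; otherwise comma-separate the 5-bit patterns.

01001

[col 0] 00011*, 00111*, 01001, 10001*, 10011*, 11011*, 11111*
[col 1] -0011, 00-11, 1-011, 100-1, 11-11
Prime implicants: -0011, 00-11, 01001, 1-011, 100-1, 11-11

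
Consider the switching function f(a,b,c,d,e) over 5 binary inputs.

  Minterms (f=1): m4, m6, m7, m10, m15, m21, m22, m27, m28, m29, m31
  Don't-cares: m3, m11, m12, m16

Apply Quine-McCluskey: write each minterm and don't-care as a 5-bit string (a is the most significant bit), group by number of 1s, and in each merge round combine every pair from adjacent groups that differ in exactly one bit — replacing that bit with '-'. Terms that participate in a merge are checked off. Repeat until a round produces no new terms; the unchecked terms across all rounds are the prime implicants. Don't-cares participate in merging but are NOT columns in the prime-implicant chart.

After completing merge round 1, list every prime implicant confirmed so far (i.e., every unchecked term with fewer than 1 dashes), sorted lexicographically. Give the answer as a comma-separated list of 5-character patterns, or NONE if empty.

size-2^0 implicants → 00011(✓)  00100(✓)  00110(✓)  00111(✓)  01010(✓)  01011(✓)  01100(✓)  01111(✓)  10000  10101(✓)  10110(✓)  11011(✓)  11100(✓)  11101(✓)  11111(✓)
size-2^1 implicants → -0110  -1011(✓)  -1100  -1111(✓)  0-011(✓)  0-100  0-111(✓)  00-11(✓)  001-0  0011-  01-11(✓)  0101-  1-101  11-11(✓)  111-1  1110-
size-2^2 implicants → -1-11  0--11
Unchecked terms (primes): -0110, -1-11, -1100, 0--11, 0-100, 001-0, 0011-, 0101-, 1-101, 10000, 111-1, 1110-

10000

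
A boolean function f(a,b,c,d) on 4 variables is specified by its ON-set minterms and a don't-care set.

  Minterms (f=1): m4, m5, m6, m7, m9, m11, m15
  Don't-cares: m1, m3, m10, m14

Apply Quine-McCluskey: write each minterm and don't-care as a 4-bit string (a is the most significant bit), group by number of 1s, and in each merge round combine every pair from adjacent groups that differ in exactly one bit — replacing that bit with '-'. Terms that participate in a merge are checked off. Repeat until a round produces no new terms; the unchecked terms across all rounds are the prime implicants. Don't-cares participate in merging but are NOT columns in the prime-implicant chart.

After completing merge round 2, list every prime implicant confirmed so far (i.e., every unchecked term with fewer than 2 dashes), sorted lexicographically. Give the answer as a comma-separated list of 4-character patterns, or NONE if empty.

size-2^0 implicants → 0001(✓)  0011(✓)  0100(✓)  0101(✓)  0110(✓)  0111(✓)  1001(✓)  1010(✓)  1011(✓)  1110(✓)  1111(✓)
size-2^1 implicants → -001(✓)  -011(✓)  -110(✓)  -111(✓)  0-01(✓)  0-11(✓)  00-1(✓)  01-0(✓)  01-1(✓)  010-(✓)  011-(✓)  1-10(✓)  1-11(✓)  10-1(✓)  101-(✓)  111-(✓)
size-2^2 implicants → --11  -0-1  -11-  0--1  01--  1-1-
Unchecked terms (primes): --11, -0-1, -11-, 0--1, 01--, 1-1-

NONE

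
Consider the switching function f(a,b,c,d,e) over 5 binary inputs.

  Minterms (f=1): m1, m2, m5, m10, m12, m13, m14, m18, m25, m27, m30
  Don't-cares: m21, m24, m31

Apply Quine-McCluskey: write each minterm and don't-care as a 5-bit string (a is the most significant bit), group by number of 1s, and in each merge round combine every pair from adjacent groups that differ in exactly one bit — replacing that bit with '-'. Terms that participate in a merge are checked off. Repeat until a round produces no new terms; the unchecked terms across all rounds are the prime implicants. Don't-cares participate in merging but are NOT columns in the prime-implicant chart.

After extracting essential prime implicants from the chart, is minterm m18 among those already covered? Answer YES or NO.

YES

Round 0: 00001✓ 00010✓ 00101✓ 01010✓ 01100✓ 01101✓ 01110✓ 10010✓ 10101✓ 11000✓ 11001✓ 11011✓ 11110✓ 11111✓
Round 1: -0010 -0101 -1110 0-010 0-101 00-01 01-10 011-0 0110- 11-11 110-1 1100- 1111-
PIs = {-0010, -0101, -1110, 0-010, 0-101, 00-01, 01-10, 011-0, 0110-, 11-11, 110-1, 1100-, 1111-}
Coverage chart:
  m1: 00-01 ←essential
  m2: -0010,0-010
  m5: -0101,0-101,00-01
  m10: 0-010,01-10
  m12: 011-0,0110-
  m13: 0-101,0110-
  m14: -1110,01-10,011-0
  m18: -0010 ←essential
  m25: 110-1,1100-
  m27: 11-11,110-1
  m30: -1110,1111-
Essential: -0010, 00-01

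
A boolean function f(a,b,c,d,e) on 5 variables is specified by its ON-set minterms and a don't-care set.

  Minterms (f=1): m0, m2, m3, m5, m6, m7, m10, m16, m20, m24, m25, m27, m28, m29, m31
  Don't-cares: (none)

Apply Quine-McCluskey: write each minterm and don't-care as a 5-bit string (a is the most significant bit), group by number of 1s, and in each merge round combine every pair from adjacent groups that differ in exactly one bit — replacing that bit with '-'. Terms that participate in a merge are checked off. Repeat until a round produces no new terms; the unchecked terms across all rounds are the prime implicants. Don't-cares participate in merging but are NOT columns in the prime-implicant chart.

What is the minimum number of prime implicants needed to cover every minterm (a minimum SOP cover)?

6

size-2^0 implicants → 00000(✓)  00010(✓)  00011(✓)  00101(✓)  00110(✓)  00111(✓)  01010(✓)  10000(✓)  10100(✓)  11000(✓)  11001(✓)  11011(✓)  11100(✓)  11101(✓)  11111(✓)
size-2^1 implicants → -0000  0-010  00-10(✓)  00-11(✓)  000-0  0001-(✓)  001-1  0011-(✓)  1-000(✓)  1-100(✓)  10-00(✓)  11-00(✓)  11-01(✓)  11-11(✓)  110-1(✓)  1100-(✓)  111-1(✓)  1110-(✓)
size-2^2 implicants → 00-1-  1--00  11--1  11-0-
Unchecked terms (primes): -0000, 0-010, 00-1-, 000-0, 001-1, 1--00, 11--1, 11-0-
Minterm coverage:
  m0 ⊆ -0000,000-0
  m2 ⊆ 0-010,00-1-,000-0
  m3 ⊆ 00-1- [E]
  m5 ⊆ 001-1 [E]
  m6 ⊆ 00-1- [E]
  m7 ⊆ 00-1-,001-1
  m10 ⊆ 0-010 [E]
  m16 ⊆ -0000,1--00
  m20 ⊆ 1--00 [E]
  m24 ⊆ 1--00,11-0-
  m25 ⊆ 11--1,11-0-
  m27 ⊆ 11--1 [E]
  m28 ⊆ 1--00,11-0-
  m29 ⊆ 11--1,11-0-
  m31 ⊆ 11--1 [E]
E = {0-010, 00-1-, 001-1, 1--00, 11--1}
Petrick residual → -0000
Cover = b'c'd'e' + a'c'de' + a'b'd + a'b'ce + ad'e' + abe  |cover|=6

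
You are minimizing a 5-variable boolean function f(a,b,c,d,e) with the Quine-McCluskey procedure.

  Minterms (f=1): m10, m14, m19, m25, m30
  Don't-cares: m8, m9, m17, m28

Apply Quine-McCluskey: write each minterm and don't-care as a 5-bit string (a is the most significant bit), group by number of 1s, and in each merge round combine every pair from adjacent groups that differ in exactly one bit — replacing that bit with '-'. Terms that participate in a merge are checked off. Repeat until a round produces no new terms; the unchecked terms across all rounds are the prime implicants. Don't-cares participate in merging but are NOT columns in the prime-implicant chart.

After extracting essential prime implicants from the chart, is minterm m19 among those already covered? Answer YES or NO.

[col 0] 01000*, 01001*, 01010*, 01110*, 10001*, 10011*, 11001*, 11100*, 11110*
[col 1] -1001, -1110, 01-10, 010-0, 0100-, 1-001, 100-1, 111-0
Prime implicants: -1001, -1110, 01-10, 010-0, 0100-, 1-001, 100-1, 111-0
PI chart (minterm → PIs covering it):
  10 | 01-10,010-0
  14 | -1110,01-10
  19 | 100-1  (sole → essential)
  25 | -1001,1-001
  30 | -1110,111-0
Essential prime implicants: 100-1

YES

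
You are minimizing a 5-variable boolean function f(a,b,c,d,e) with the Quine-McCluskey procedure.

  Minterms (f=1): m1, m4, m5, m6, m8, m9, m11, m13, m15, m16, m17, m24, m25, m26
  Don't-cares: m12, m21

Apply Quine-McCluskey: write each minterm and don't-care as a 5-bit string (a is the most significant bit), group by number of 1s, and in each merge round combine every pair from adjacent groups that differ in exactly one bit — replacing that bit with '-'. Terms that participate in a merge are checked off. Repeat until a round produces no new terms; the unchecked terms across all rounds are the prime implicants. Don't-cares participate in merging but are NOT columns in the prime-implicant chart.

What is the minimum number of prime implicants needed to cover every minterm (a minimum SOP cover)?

6

[col 0] 00001*, 00100*, 00101*, 00110*, 01000*, 01001*, 01011*, 01100*, 01101*, 01111*, 10000*, 10001*, 10101*, 11000*, 11001*, 11010*
[col 1] -0001*, -0101*, -1000*, -1001*, 0-001*, 0-100*, 0-101*, 00-01*, 001-0, 0010-*, 01-00*, 01-01*, 01-11*, 010-1*, 0100-*, 011-1*, 0110-*, 1-000*, 1-001*, 10-01*, 1000-*, 110-0, 1100-*
[col 2] --001, -0-01, -100-, 0--01, 0-10-, 01--1, 01-0-, 1-00-
Prime implicants: --001, -0-01, -100-, 0--01, 0-10-, 001-0, 01--1, 01-0-, 1-00-, 110-0
PI chart (minterm → PIs covering it):
  1 | --001,-0-01,0--01
  4 | 0-10-,001-0
  5 | -0-01,0--01,0-10-
  6 | 001-0  (sole → essential)
  8 | -100-,01-0-
  9 | --001,-100-,0--01,01--1,01-0-
  11 | 01--1  (sole → essential)
  13 | 0--01,0-10-,01--1,01-0-
  15 | 01--1  (sole → essential)
  16 | 1-00-  (sole → essential)
  17 | --001,-0-01,1-00-
  24 | -100-,1-00-,110-0
  25 | --001,-100-,1-00-
  26 | 110-0  (sole → essential)
Essential prime implicants: 001-0, 01--1, 1-00-, 110-0
Petrick residual → -0-01, -100-
Minimum SOP uses 6 PIs: b'd'e + bc'd' + a'b'ce' + a'be + ac'd' + abc'e'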